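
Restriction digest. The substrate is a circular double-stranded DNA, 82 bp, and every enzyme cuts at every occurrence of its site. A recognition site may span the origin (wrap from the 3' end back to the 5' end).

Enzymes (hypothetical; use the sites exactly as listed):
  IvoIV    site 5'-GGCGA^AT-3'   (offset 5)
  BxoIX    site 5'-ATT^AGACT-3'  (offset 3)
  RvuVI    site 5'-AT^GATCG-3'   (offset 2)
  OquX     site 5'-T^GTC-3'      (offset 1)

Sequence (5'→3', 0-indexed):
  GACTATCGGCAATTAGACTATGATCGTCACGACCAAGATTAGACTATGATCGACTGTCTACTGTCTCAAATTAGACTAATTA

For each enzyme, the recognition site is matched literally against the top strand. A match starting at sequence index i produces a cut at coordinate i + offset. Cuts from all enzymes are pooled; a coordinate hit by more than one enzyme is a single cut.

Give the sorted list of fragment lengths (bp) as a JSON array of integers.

[7,7,7,8,9,10,15,19]

Site scan:
  IvoIV (GGCGAAT, off=5): no sites
  BxoIX (ATTAGACT, off=3): starts [11, 37, 69, 78] → cuts [14, 40, 72, 81]
  RvuVI (ATGATCG, off=2): starts [19, 45] → cuts [21, 47]
  OquX (TGTC, off=1): starts [54, 61] → cuts [55, 62]

All cut coordinates (distinct, sorted): [14, 21, 40, 47, 55, 62, 72, 81]

Fragments:
  14→21: 7 bp
  21→40: 19 bp
  40→47: 7 bp
  47→55: 8 bp
  55→62: 7 bp
  62→72: 10 bp
  72→81: 9 bp
  81→14 (wrap): 82-81+14 = 15 bp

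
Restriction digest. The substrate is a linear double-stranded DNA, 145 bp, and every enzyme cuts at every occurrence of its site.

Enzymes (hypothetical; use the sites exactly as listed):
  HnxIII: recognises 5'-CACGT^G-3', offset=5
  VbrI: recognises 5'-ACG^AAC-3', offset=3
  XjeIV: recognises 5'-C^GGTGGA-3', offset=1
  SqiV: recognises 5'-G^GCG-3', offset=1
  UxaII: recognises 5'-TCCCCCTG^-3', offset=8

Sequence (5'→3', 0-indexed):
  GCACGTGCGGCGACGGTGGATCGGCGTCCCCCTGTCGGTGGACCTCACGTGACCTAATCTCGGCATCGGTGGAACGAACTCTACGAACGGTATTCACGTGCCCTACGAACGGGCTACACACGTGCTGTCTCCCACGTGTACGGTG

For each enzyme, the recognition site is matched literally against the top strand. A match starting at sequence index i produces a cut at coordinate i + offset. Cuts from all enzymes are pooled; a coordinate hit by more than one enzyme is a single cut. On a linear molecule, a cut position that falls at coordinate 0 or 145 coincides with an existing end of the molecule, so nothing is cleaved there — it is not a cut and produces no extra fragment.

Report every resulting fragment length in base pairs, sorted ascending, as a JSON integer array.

[2,3,5,6,8,8,9,9,9,11,14,14,14,16,17]

Scan for sites:
  HnxIII (CACGTG, off=5): starts [1, 45, 94, 118, 132] → cuts [6, 50, 99, 123, 137]
  VbrI (ACGAAC, off=3): starts [73, 82, 104] → cuts [76, 85, 107]
  XjeIV (CGGTGGA, off=1): starts [13, 35, 66] → cuts [14, 36, 67]
  SqiV (GGCG, off=1): starts [8, 22] → cuts [9, 23]
  UxaII (TCCCCCTG, off=8): starts [26] → cuts [34]

Pooled cuts: [6, 9, 14, 23, 34, 36, 50, 67, 76, 85, 99, 107, 123, 137]

Fragments:
  [0,6): 6 bp
  [6,9): 3 bp
  [9,14): 5 bp
  [14,23): 9 bp
  [23,34): 11 bp
  [34,36): 2 bp
  [36,50): 14 bp
  [50,67): 17 bp
  [67,76): 9 bp
  [76,85): 9 bp
  [85,99): 14 bp
  [99,107): 8 bp
  [107,123): 16 bp
  [123,137): 14 bp
  [137,145): 8 bp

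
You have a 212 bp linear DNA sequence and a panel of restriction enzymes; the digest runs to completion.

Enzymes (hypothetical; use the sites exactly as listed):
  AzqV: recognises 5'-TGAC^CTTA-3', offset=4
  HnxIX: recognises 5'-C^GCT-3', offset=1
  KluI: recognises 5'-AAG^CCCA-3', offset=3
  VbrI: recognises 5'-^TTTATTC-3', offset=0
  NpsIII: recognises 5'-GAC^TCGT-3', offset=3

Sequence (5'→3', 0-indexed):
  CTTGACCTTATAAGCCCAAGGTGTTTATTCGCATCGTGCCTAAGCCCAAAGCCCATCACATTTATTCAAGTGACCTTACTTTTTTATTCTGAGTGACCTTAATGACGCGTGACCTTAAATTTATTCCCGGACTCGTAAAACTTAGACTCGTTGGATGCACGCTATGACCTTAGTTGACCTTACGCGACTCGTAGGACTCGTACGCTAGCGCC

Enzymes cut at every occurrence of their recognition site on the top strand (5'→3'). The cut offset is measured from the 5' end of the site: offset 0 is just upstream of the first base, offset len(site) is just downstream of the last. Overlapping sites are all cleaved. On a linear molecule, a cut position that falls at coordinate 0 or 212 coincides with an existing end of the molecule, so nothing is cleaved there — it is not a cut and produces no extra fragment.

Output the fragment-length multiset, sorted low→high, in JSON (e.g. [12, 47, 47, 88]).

[6,6,6,7,8,8,8,9,9,9,9,10,10,13,13,14,15,15,16,21]

Site scan:
  AzqV (TGACCTTA, off=4): starts [2, 70, 93, 109, 164, 174] → cuts [6, 74, 97, 113, 168, 178]
  HnxIX (CGCT, off=1): starts [159, 202] → cuts [160, 203]
  KluI (AAGCCCA, off=3): starts [11, 41, 48] → cuts [14, 44, 51]
  VbrI (TTTATTC, off=0): starts [23, 60, 82, 119] → cuts [23, 60, 82, 119]
  NpsIII (GACTCGT, off=3): starts [129, 144, 185, 194] → cuts [132, 147, 188, 197]

All cut coordinates (distinct, sorted): [6, 14, 23, 44, 51, 60, 74, 82, 97, 113, 119, 132, 147, 160, 168, 178, 188, 197, 203]

Fragments:
  [0,6): 6 bp
  [6,14): 8 bp
  [14,23): 9 bp
  [23,44): 21 bp
  [44,51): 7 bp
  [51,60): 9 bp
  [60,74): 14 bp
  [74,82): 8 bp
  [82,97): 15 bp
  [97,113): 16 bp
  [113,119): 6 bp
  [119,132): 13 bp
  [132,147): 15 bp
  [147,160): 13 bp
  [160,168): 8 bp
  [168,178): 10 bp
  [178,188): 10 bp
  [188,197): 9 bp
  [197,203): 6 bp
  [203,212): 9 bp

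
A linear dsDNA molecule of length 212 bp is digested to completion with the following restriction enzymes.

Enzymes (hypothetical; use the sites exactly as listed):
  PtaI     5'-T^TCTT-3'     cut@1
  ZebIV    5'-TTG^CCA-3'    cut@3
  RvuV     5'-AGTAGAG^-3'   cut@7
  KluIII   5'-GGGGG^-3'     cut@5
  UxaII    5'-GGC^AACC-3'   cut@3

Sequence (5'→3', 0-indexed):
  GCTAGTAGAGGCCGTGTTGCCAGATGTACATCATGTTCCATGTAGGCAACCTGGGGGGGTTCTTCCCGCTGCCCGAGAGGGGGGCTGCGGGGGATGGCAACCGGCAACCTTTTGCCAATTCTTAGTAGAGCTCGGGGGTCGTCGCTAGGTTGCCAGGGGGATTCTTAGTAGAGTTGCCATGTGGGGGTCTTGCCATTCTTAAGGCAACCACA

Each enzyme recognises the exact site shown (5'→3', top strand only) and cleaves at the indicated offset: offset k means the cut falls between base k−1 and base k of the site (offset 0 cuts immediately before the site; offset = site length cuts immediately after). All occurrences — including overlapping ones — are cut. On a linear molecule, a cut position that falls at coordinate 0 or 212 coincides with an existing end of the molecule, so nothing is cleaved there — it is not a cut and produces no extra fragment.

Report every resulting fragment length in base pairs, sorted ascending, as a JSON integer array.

Per-enzyme occurrences:
  PtaI TTCTT/1: at [59, 118, 161, 195] ⇒ [60, 119, 162, 196]
  ZebIV TTGCCA/3: at [16, 111, 149, 173, 189] ⇒ [19, 114, 152, 176, 192]
  RvuV AGTAGAG/7: at [3, 123, 166] ⇒ [10, 130, 173]
  KluIII GGGGG/5: at [52, 53, 54, 78, 79, 88, 133, 155, 182] ⇒ [57, 58, 59, 83, 84, 93, 138, 160, 187]
  UxaII GGCAACC/3: at [44, 95, 102, 202] ⇒ [47, 98, 105, 205]

All cut coordinates (distinct, sorted): [10, 19, 47, 57, 58, 59, 60, 83, 84, 93, 98, 105, 114, 119, 130, 138, 152, 160, 162, 173, 176, 187, 192, 196, 205]

Fragments:
  [0,10): 10 bp
  [10,19): 9 bp
  [19,47): 28 bp
  [47,57): 10 bp
  [57,58): 1 bp
  [58,59): 1 bp
  [59,60): 1 bp
  [60,83): 23 bp
  [83,84): 1 bp
  [84,93): 9 bp
  [93,98): 5 bp
  [98,105): 7 bp
  [105,114): 9 bp
  [114,119): 5 bp
  [119,130): 11 bp
  [130,138): 8 bp
  [138,152): 14 bp
  [152,160): 8 bp
  [160,162): 2 bp
  [162,173): 11 bp
  [173,176): 3 bp
  [176,187): 11 bp
  [187,192): 5 bp
  [192,196): 4 bp
  [196,205): 9 bp
  [205,212): 7 bp

[1,1,1,1,2,3,4,5,5,5,7,7,8,8,9,9,9,9,10,10,11,11,11,14,23,28]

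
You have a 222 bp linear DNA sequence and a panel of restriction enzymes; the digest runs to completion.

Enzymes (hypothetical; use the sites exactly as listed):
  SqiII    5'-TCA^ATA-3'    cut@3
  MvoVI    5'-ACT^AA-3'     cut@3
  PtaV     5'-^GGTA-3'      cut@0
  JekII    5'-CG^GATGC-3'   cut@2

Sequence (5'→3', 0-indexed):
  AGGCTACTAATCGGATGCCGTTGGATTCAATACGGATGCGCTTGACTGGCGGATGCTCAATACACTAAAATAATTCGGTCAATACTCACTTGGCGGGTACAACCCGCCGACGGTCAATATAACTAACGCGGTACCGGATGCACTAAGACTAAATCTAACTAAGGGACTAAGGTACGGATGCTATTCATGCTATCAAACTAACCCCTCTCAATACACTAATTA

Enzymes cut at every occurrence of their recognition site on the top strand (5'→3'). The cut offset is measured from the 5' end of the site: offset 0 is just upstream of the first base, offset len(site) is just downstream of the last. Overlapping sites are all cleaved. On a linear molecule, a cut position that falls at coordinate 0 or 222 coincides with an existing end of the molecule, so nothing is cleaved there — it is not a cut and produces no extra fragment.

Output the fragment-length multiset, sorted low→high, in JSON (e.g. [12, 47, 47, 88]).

Per-enzyme occurrences:
  SqiII (TCAATA, off=3): starts [26, 56, 78, 113, 207] → cuts [29, 59, 81, 116, 210]
  MvoVI (ACTAA, off=3): starts [5, 63, 121, 141, 147, 157, 165, 196, 214] → cuts [8, 66, 124, 144, 150, 160, 168, 199, 217]
  PtaV (GGTA, off=0): starts [95, 129, 170] → cuts [95, 129, 170]
  JekII (CGGATGC, off=2): starts [11, 32, 49, 134, 174] → cuts [13, 34, 51, 136, 176]

Pooled cuts: [8, 13, 29, 34, 51, 59, 66, 81, 95, 116, 124, 129, 136, 144, 150, 160, 168, 170, 176, 199, 210, 217]

Fragment lengths:
  [0,8): 8 bp
  [8,13): 5 bp
  [13,29): 16 bp
  [29,34): 5 bp
  [34,51): 17 bp
  [51,59): 8 bp
  [59,66): 7 bp
  [66,81): 15 bp
  [81,95): 14 bp
  [95,116): 21 bp
  [116,124): 8 bp
  [124,129): 5 bp
  [129,136): 7 bp
  [136,144): 8 bp
  [144,150): 6 bp
  [150,160): 10 bp
  [160,168): 8 bp
  [168,170): 2 bp
  [170,176): 6 bp
  [176,199): 23 bp
  [199,210): 11 bp
  [210,217): 7 bp
  [217,222): 5 bp

[2,5,5,5,5,6,6,7,7,7,8,8,8,8,8,10,11,14,15,16,17,21,23]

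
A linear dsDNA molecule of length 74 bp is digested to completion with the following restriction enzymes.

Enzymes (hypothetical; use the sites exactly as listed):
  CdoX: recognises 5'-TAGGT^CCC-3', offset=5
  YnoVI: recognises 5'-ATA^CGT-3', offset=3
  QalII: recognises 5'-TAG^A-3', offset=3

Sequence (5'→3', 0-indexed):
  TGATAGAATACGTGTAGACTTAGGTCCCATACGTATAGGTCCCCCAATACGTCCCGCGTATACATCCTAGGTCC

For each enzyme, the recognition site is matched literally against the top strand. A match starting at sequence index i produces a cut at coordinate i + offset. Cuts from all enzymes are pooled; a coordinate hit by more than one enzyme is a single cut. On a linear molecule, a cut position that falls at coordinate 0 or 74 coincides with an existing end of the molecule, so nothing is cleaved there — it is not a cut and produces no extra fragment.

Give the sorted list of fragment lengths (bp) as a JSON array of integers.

[4,6,6,7,8,9,9,25]

Per-enzyme occurrences:
  CdoX (TAGGTCCC, off=5): starts [20, 35] → cuts [25, 40]
  YnoVI (ATACGT, off=3): starts [7, 28, 46] → cuts [10, 31, 49]
  QalII (TAGA, off=3): starts [3, 14] → cuts [6, 17]

All cut coordinates (distinct, sorted): [6, 10, 17, 25, 31, 40, 49]

Fragments:
  [0,6): 6 bp
  [6,10): 4 bp
  [10,17): 7 bp
  [17,25): 8 bp
  [25,31): 6 bp
  [31,40): 9 bp
  [40,49): 9 bp
  [49,74): 25 bp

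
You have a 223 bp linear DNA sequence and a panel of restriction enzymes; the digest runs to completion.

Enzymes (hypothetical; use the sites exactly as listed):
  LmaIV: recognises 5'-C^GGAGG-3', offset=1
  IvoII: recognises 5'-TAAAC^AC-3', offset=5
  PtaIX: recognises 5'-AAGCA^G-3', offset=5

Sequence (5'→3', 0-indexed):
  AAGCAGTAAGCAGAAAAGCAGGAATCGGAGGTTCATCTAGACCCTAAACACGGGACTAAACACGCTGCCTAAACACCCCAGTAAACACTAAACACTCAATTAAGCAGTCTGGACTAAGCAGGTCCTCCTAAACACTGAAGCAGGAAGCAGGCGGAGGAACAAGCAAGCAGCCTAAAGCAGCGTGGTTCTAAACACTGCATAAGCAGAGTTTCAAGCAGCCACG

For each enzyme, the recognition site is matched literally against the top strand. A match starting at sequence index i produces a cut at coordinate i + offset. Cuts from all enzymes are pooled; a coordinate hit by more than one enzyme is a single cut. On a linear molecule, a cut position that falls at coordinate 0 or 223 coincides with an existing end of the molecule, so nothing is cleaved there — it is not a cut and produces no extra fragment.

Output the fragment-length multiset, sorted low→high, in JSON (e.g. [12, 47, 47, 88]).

[3,5,6,6,7,7,7,8,9,10,12,12,12,12,13,13,13,14,14,17,23]

Site scan:
  LmaIV (CGGAGG, off=1): starts [25, 151] → cuts [26, 152]
  IvoII (TAAACAC, off=5): starts [44, 56, 69, 81, 88, 128, 188] → cuts [49, 61, 74, 86, 93, 133, 193]
  PtaIX (AAGCAG, off=5): starts [0, 7, 15, 101, 115, 137, 144, 164, 174, 200, 212] → cuts [5, 12, 20, 106, 120, 142, 149, 169, 179, 205, 217]

Pooled cuts: [5, 12, 20, 26, 49, 61, 74, 86, 93, 106, 120, 133, 142, 149, 152, 169, 179, 193, 205, 217]

Fragment lengths:
  [0,5): 5 bp
  [5,12): 7 bp
  [12,20): 8 bp
  [20,26): 6 bp
  [26,49): 23 bp
  [49,61): 12 bp
  [61,74): 13 bp
  [74,86): 12 bp
  [86,93): 7 bp
  [93,106): 13 bp
  [106,120): 14 bp
  [120,133): 13 bp
  [133,142): 9 bp
  [142,149): 7 bp
  [149,152): 3 bp
  [152,169): 17 bp
  [169,179): 10 bp
  [179,193): 14 bp
  [193,205): 12 bp
  [205,217): 12 bp
  [217,223): 6 bp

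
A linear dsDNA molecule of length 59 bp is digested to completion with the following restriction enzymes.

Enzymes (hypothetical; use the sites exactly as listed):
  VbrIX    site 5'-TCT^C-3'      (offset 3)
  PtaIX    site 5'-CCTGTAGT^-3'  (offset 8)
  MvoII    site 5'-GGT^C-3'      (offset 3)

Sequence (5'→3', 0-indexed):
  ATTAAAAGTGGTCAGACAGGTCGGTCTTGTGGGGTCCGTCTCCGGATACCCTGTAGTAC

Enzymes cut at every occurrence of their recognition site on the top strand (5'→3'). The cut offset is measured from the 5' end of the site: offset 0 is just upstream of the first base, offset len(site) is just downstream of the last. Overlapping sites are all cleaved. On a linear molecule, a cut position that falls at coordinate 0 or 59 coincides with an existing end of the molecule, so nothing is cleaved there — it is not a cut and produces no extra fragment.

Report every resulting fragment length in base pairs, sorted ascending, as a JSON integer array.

Site scan:
  VbrIX TCTC/3: at [38] ⇒ [41]
  PtaIX CCTGTAGT/8: at [49] ⇒ [57]
  MvoII GGTC/3: at [9, 18, 22, 32] ⇒ [12, 21, 25, 35]

Pooled cuts: [12, 21, 25, 35, 41, 57]

Fragment lengths:
  [0,12): 12 bp
  [12,21): 9 bp
  [21,25): 4 bp
  [25,35): 10 bp
  [35,41): 6 bp
  [41,57): 16 bp
  [57,59): 2 bp

[2,4,6,9,10,12,16]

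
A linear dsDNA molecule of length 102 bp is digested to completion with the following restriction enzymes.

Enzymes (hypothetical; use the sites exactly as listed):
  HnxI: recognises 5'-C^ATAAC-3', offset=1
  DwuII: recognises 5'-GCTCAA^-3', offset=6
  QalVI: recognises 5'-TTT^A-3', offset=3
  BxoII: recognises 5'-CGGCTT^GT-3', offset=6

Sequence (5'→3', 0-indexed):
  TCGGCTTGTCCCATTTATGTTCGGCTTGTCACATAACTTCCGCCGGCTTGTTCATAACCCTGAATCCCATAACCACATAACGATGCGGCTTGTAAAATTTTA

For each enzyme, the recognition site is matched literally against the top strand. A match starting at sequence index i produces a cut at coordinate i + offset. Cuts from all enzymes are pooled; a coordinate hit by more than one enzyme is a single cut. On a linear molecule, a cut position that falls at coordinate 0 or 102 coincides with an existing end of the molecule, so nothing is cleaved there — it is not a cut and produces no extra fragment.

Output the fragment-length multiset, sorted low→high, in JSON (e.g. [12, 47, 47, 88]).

Site scan:
  HnxI (CATAAC, off=1): starts [31, 52, 67, 75] → cuts [32, 53, 68, 76]
  DwuII (GCTCAA, off=6): no sites
  QalVI (TTTA, off=3): starts [13, 98] → cuts [16, 101]
  BxoII (CGGCTTGT, off=6): starts [1, 21, 43, 85] → cuts [7, 27, 49, 91]

Pooled cuts: [7, 16, 27, 32, 49, 53, 68, 76, 91, 101]

Fragment lengths:
  [0,7): 7 bp
  [7,16): 9 bp
  [16,27): 11 bp
  [27,32): 5 bp
  [32,49): 17 bp
  [49,53): 4 bp
  [53,68): 15 bp
  [68,76): 8 bp
  [76,91): 15 bp
  [91,101): 10 bp
  [101,102): 1 bp

[1,4,5,7,8,9,10,11,15,15,17]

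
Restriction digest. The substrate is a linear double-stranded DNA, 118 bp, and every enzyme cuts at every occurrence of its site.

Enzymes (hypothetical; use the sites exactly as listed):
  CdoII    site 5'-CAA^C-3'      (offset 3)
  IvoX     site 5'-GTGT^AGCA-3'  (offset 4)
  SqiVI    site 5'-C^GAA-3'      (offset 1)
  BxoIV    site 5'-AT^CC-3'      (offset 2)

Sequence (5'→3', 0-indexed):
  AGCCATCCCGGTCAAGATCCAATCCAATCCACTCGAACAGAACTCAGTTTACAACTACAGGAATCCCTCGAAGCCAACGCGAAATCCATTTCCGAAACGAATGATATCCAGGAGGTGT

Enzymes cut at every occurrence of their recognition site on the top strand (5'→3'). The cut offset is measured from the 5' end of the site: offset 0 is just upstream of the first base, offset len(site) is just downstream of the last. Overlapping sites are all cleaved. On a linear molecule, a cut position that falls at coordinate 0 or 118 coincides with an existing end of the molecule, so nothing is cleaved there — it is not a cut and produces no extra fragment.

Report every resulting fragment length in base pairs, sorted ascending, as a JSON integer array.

[3,5,5,5,5,5,6,6,8,8,9,10,11,12,20]

Scan for sites:
  CdoII CAAC/3: at [51, 74] ⇒ [54, 77]
  IvoX (GTGTAGCA, off=4): no sites
  SqiVI CGAA/1: at [33, 68, 79, 92, 97] ⇒ [34, 69, 80, 93, 98]
  BxoIV ATCC/2: at [4, 16, 21, 26, 62, 83, 105] ⇒ [6, 18, 23, 28, 64, 85, 107]

Pooled cuts: [6, 18, 23, 28, 34, 54, 64, 69, 77, 80, 85, 93, 98, 107]

Fragments:
  [0,6): 6 bp
  [6,18): 12 bp
  [18,23): 5 bp
  [23,28): 5 bp
  [28,34): 6 bp
  [34,54): 20 bp
  [54,64): 10 bp
  [64,69): 5 bp
  [69,77): 8 bp
  [77,80): 3 bp
  [80,85): 5 bp
  [85,93): 8 bp
  [93,98): 5 bp
  [98,107): 9 bp
  [107,118): 11 bp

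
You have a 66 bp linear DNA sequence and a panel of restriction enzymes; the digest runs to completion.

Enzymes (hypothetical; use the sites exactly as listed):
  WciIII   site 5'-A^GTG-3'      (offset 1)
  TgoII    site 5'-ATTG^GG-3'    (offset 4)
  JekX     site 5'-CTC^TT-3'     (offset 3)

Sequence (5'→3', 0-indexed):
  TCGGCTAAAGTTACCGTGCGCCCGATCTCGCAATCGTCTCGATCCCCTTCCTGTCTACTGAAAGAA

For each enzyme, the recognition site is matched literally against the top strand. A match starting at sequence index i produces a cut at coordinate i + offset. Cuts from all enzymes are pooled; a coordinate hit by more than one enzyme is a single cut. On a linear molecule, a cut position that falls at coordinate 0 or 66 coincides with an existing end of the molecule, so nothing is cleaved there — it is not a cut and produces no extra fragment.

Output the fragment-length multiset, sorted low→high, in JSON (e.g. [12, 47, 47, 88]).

Per-enzyme occurrences:
  WciIII (AGTG, off=1): no sites
  TgoII (ATTGGG, off=4): no sites
  JekX (CTCTT, off=3): no sites

All cut coordinates (distinct, sorted): ∅

Fragment lengths:
  no cuts → one linear fragment of 66 bp

[66]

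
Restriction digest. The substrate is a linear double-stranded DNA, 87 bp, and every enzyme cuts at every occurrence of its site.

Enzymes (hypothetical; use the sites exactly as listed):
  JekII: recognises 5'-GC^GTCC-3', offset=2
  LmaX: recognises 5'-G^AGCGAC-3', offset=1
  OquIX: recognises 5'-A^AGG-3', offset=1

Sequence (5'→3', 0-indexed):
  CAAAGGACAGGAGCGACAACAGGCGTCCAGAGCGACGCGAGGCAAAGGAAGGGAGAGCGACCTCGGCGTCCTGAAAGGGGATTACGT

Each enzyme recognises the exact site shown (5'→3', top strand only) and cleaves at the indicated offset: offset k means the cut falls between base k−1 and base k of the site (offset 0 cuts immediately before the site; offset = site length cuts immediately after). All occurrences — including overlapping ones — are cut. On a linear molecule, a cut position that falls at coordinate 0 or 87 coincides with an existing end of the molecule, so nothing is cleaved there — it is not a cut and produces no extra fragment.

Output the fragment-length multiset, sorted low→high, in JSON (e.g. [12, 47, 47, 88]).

Per-enzyme occurrences:
  JekII (GCGTCC, off=2): starts [22, 65] → cuts [24, 67]
  LmaX (GAGCGAC, off=1): starts [10, 29, 54] → cuts [11, 30, 55]
  OquIX (AAGG, off=1): starts [2, 44, 48, 74] → cuts [3, 45, 49, 75]

Pooled cuts: [3, 11, 24, 30, 45, 49, 55, 67, 75]

Fragment lengths:
  [0,3): 3 bp
  [3,11): 8 bp
  [11,24): 13 bp
  [24,30): 6 bp
  [30,45): 15 bp
  [45,49): 4 bp
  [49,55): 6 bp
  [55,67): 12 bp
  [67,75): 8 bp
  [75,87): 12 bp

[3,4,6,6,8,8,12,12,13,15]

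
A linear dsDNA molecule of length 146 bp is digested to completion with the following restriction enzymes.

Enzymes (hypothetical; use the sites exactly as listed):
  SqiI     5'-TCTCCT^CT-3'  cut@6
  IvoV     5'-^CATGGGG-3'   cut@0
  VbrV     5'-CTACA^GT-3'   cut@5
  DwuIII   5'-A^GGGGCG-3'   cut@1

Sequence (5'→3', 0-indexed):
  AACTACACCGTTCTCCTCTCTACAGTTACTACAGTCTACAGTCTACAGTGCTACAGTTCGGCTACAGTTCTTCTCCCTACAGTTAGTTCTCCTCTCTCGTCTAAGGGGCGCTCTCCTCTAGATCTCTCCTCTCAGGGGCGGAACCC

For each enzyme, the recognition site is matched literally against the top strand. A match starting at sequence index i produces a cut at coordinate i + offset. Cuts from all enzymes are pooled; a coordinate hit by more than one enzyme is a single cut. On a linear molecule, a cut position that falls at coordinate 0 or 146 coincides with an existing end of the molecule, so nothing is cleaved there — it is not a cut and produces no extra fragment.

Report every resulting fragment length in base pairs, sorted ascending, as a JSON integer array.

Scan for sites:
  SqiI (TCTCCTCT, off=6): starts [11, 87, 111, 124] → cuts [17, 93, 117, 130]
  IvoV (CATGGGG, off=0): no sites
  VbrV (CTACAGT, off=5): starts [19, 28, 35, 42, 50, 61, 76] → cuts [24, 33, 40, 47, 55, 66, 81]
  DwuIII (AGGGGCG, off=1): starts [103, 133] → cuts [104, 134]

All cut coordinates (distinct, sorted): [17, 24, 33, 40, 47, 55, 66, 81, 93, 104, 117, 130, 134]

Fragments:
  [0,17): 17 bp
  [17,24): 7 bp
  [24,33): 9 bp
  [33,40): 7 bp
  [40,47): 7 bp
  [47,55): 8 bp
  [55,66): 11 bp
  [66,81): 15 bp
  [81,93): 12 bp
  [93,104): 11 bp
  [104,117): 13 bp
  [117,130): 13 bp
  [130,134): 4 bp
  [134,146): 12 bp

[4,7,7,7,8,9,11,11,12,12,13,13,15,17]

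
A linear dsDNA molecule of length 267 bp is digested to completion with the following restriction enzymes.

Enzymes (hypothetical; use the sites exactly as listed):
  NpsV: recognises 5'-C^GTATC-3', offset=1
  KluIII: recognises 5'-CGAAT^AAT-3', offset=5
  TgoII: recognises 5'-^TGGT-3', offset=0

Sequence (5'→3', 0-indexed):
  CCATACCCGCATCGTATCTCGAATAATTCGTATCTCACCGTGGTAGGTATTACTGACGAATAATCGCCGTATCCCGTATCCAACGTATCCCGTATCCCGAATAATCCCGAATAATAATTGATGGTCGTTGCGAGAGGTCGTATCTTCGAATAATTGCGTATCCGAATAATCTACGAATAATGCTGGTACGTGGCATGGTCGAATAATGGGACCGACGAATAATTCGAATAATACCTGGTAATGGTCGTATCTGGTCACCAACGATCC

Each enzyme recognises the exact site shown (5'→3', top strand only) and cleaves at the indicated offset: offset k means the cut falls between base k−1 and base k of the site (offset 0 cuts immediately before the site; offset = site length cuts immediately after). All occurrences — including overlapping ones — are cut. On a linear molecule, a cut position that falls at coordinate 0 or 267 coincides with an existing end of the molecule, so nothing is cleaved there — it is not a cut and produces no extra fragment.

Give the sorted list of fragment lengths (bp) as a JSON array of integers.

Per-enzyme occurrences:
  NpsV CGTATC/1: at [12, 28, 67, 74, 83, 90, 138, 156, 245] ⇒ [13, 29, 68, 75, 84, 91, 139, 157, 246]
  KluIII CGAATAAT/5: at [19, 56, 97, 107, 146, 162, 173, 199, 215, 224] ⇒ [24, 61, 102, 112, 151, 167, 178, 204, 220, 229]
  TgoII TGGT/0: at [40, 121, 183, 195, 235, 241, 251] ⇒ [40, 121, 183, 195, 235, 241, 251]

Pooled cuts: [13, 24, 29, 40, 61, 68, 75, 84, 91, 102, 112, 121, 139, 151, 157, 167, 178, 183, 195, 204, 220, 229, 235, 241, 246, 251]

Fragment lengths:
  [0,13): 13 bp
  [13,24): 11 bp
  [24,29): 5 bp
  [29,40): 11 bp
  [40,61): 21 bp
  [61,68): 7 bp
  [68,75): 7 bp
  [75,84): 9 bp
  [84,91): 7 bp
  [91,102): 11 bp
  [102,112): 10 bp
  [112,121): 9 bp
  [121,139): 18 bp
  [139,151): 12 bp
  [151,157): 6 bp
  [157,167): 10 bp
  [167,178): 11 bp
  [178,183): 5 bp
  [183,195): 12 bp
  [195,204): 9 bp
  [204,220): 16 bp
  [220,229): 9 bp
  [229,235): 6 bp
  [235,241): 6 bp
  [241,246): 5 bp
  [246,251): 5 bp
  [251,267): 16 bp

[5,5,5,5,6,6,6,7,7,7,9,9,9,9,10,10,11,11,11,11,12,12,13,16,16,18,21]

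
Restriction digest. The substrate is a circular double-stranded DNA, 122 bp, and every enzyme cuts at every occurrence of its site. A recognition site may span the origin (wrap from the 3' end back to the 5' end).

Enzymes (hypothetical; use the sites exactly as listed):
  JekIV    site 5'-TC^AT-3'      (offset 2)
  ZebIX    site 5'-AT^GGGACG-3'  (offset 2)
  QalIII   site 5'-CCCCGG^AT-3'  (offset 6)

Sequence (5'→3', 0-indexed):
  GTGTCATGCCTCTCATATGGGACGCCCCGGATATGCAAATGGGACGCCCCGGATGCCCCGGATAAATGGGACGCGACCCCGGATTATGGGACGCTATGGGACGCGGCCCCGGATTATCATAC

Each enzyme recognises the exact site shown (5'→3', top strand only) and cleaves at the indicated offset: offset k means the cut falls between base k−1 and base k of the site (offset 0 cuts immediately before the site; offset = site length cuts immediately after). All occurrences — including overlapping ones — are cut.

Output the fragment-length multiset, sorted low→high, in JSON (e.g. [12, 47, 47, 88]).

[4,5,6,6,9,9,9,10,10,12,12,15,15]

Site scan:
  JekIV TCAT/2: at [3, 12, 116] ⇒ [5, 14, 118]
  ZebIX ATGGGACG/2: at [16, 38, 65, 85, 95] ⇒ [18, 40, 67, 87, 97]
  QalIII CCCCGGAT/6: at [24, 46, 55, 76, 106] ⇒ [30, 52, 61, 82, 112]

Pooled cuts: [5, 14, 18, 30, 40, 52, 61, 67, 82, 87, 97, 112, 118]

Fragments:
  5→14: 9 bp
  14→18: 4 bp
  18→30: 12 bp
  30→40: 10 bp
  40→52: 12 bp
  52→61: 9 bp
  61→67: 6 bp
  67→82: 15 bp
  82→87: 5 bp
  87→97: 10 bp
  97→112: 15 bp
  112→118: 6 bp
  118→5 (wrap): 122-118+5 = 9 bp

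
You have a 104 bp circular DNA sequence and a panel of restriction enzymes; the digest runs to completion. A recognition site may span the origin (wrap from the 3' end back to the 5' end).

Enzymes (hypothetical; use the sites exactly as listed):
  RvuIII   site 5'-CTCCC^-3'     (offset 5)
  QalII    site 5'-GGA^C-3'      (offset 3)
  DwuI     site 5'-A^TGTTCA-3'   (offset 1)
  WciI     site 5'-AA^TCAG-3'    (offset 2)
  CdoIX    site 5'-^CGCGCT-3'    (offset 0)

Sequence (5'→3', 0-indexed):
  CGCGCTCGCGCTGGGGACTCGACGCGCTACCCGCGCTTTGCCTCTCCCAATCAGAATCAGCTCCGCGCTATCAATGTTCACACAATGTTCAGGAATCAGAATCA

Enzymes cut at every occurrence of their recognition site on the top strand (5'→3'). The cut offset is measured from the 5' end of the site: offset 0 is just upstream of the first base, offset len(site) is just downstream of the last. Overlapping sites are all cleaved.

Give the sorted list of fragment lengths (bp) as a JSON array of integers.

[2,5,6,6,7,9,9,10,11,11,11,17]

Scan for sites:
  RvuIII CTCCC/5: at [43] ⇒ [48]
  QalII GGAC/3: at [14] ⇒ [17]
  DwuI ATGTTCA/1: at [73, 84] ⇒ [74, 85]
  WciI AATCAG/2: at [48, 54, 93] ⇒ [50, 56, 95]
  CdoIX CGCGCT/0: at [0, 6, 22, 31, 63] ⇒ [0, 6, 22, 31, 63]

Pooled cuts: [0, 6, 17, 22, 31, 48, 50, 56, 63, 74, 85, 95]

Fragments:
  0→6: 6 bp
  6→17: 11 bp
  17→22: 5 bp
  22→31: 9 bp
  31→48: 17 bp
  48→50: 2 bp
  50→56: 6 bp
  56→63: 7 bp
  63→74: 11 bp
  74→85: 11 bp
  85→95: 10 bp
  95→0 (wrap): 104-95+0 = 9 bp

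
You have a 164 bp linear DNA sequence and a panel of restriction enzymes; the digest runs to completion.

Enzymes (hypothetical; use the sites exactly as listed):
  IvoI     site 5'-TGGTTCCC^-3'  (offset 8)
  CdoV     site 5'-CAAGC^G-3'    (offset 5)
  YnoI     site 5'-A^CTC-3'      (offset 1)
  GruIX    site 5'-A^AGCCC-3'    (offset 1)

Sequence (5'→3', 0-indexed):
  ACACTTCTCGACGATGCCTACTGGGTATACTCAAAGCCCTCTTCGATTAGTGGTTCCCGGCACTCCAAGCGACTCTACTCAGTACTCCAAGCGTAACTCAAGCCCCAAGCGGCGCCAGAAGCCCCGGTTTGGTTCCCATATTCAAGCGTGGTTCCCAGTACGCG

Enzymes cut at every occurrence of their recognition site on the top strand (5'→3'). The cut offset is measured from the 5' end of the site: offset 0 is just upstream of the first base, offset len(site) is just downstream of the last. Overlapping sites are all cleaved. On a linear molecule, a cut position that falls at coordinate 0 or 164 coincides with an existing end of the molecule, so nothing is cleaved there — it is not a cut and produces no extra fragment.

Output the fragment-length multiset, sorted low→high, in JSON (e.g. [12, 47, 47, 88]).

[2,4,4,4,5,5,7,8,8,8,9,9,10,10,18,24,29]

Scan for sites:
  IvoI TGGTTCCC/8: at [50, 129, 148] ⇒ [58, 137, 156]
  CdoV CAAGCG/5: at [65, 87, 105, 142] ⇒ [70, 92, 110, 147]
  YnoI ACTC/1: at [28, 61, 71, 76, 83, 95] ⇒ [29, 62, 72, 77, 84, 96]
  GruIX AAGCCC/1: at [33, 99, 118] ⇒ [34, 100, 119]

Pooled cuts: [29, 34, 58, 62, 70, 72, 77, 84, 92, 96, 100, 110, 119, 137, 147, 156]

Fragments:
  [0,29): 29 bp
  [29,34): 5 bp
  [34,58): 24 bp
  [58,62): 4 bp
  [62,70): 8 bp
  [70,72): 2 bp
  [72,77): 5 bp
  [77,84): 7 bp
  [84,92): 8 bp
  [92,96): 4 bp
  [96,100): 4 bp
  [100,110): 10 bp
  [110,119): 9 bp
  [119,137): 18 bp
  [137,147): 10 bp
  [147,156): 9 bp
  [156,164): 8 bp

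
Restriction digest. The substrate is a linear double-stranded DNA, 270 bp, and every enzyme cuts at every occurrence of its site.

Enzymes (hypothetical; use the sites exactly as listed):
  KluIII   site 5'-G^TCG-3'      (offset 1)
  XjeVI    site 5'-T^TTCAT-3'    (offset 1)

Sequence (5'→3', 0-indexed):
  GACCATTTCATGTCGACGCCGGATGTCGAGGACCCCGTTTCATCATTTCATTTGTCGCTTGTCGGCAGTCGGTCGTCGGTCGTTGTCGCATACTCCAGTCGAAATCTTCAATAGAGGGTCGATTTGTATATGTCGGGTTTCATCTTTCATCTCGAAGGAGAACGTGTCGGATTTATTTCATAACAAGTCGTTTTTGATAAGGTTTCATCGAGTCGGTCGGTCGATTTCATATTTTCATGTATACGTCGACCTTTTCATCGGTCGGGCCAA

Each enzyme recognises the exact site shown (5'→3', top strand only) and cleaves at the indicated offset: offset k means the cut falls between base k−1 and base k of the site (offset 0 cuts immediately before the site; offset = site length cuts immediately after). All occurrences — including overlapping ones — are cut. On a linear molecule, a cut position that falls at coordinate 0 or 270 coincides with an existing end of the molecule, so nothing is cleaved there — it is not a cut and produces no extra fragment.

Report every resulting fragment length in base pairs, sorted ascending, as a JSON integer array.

Scan for sites:
  KluIII GTCG/1: at [11, 24, 53, 60, 67, 71, 74, 78, 84, 97, 117, 131, 165, 186, 211, 215, 219, 244, 260] ⇒ [12, 25, 54, 61, 68, 72, 75, 79, 85, 98, 118, 132, 166, 187, 212, 216, 220, 245, 261]
  XjeVI TTTCAT/1: at [5, 37, 45, 137, 144, 175, 202, 224, 232, 252] ⇒ [6, 38, 46, 138, 145, 176, 203, 225, 233, 253]

All cut coordinates (distinct, sorted): [6, 12, 25, 38, 46, 54, 61, 68, 72, 75, 79, 85, 98, 118, 132, 138, 145, 166, 176, 187, 203, 212, 216, 220, 225, 233, 245, 253, 261]

Fragments:
  [0,6): 6 bp
  [6,12): 6 bp
  [12,25): 13 bp
  [25,38): 13 bp
  [38,46): 8 bp
  [46,54): 8 bp
  [54,61): 7 bp
  [61,68): 7 bp
  [68,72): 4 bp
  [72,75): 3 bp
  [75,79): 4 bp
  [79,85): 6 bp
  [85,98): 13 bp
  [98,118): 20 bp
  [118,132): 14 bp
  [132,138): 6 bp
  [138,145): 7 bp
  [145,166): 21 bp
  [166,176): 10 bp
  [176,187): 11 bp
  [187,203): 16 bp
  [203,212): 9 bp
  [212,216): 4 bp
  [216,220): 4 bp
  [220,225): 5 bp
  [225,233): 8 bp
  [233,245): 12 bp
  [245,253): 8 bp
  [253,261): 8 bp
  [261,270): 9 bp

[3,4,4,4,4,5,6,6,6,6,7,7,7,8,8,8,8,8,9,9,10,11,12,13,13,13,14,16,20,21]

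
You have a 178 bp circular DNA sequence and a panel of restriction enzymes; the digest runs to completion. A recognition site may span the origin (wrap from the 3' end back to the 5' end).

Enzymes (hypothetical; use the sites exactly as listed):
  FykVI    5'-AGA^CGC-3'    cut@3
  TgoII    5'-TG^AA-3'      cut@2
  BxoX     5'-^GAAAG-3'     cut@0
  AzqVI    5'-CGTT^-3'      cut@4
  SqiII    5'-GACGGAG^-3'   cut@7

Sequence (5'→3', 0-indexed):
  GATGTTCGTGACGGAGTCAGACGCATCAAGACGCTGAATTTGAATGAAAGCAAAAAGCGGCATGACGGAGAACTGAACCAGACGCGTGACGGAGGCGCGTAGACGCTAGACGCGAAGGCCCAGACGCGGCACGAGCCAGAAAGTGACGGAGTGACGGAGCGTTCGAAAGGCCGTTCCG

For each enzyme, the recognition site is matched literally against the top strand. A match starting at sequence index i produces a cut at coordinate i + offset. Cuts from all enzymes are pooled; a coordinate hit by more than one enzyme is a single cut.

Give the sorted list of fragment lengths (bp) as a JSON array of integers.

Site scan:
  FykVI AGACGC/3: at [18, 28, 79, 100, 107, 121] ⇒ [21, 31, 82, 103, 110, 124]
  TgoII TGAA/2: at [34, 40, 44, 73] ⇒ [36, 42, 46, 75]
  BxoX GAAAG/0: at [45, 138, 164] ⇒ [45, 138, 164]
  AzqVI CGTT/4: at [159, 171] ⇒ [163, 175]
  SqiII GACGGAG/7: at [9, 63, 87, 144, 152] ⇒ [16, 70, 94, 151, 159]

Pooled cuts: [16, 21, 31, 36, 42, 45, 46, 70, 75, 82, 94, 103, 110, 124, 138, 151, 159, 163, 164, 175]

Fragments:
  16→21: 5 bp
  21→31: 10 bp
  31→36: 5 bp
  36→42: 6 bp
  42→45: 3 bp
  45→46: 1 bp
  46→70: 24 bp
  70→75: 5 bp
  75→82: 7 bp
  82→94: 12 bp
  94→103: 9 bp
  103→110: 7 bp
  110→124: 14 bp
  124→138: 14 bp
  138→151: 13 bp
  151→159: 8 bp
  159→163: 4 bp
  163→164: 1 bp
  164→175: 11 bp
  175→16 (wrap): 178-175+16 = 19 bp

[1,1,3,4,5,5,5,6,7,7,8,9,10,11,12,13,14,14,19,24]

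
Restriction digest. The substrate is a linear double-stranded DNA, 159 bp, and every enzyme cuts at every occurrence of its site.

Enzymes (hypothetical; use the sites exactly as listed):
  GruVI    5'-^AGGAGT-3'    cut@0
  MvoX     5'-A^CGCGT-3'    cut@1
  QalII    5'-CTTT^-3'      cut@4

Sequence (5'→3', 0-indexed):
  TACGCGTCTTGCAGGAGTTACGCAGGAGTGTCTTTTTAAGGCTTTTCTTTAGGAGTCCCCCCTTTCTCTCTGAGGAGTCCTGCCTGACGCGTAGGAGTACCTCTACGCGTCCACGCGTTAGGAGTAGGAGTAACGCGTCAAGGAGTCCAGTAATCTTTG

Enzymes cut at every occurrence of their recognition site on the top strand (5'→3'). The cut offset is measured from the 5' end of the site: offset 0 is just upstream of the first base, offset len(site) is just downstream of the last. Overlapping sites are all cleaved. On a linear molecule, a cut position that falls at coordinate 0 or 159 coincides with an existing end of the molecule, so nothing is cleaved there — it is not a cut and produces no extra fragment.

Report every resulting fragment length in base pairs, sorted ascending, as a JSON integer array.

Site scan:
  GruVI AGGAGT/0: at [12, 23, 50, 72, 92, 119, 125, 140] ⇒ [12, 23, 50, 72, 92, 119, 125, 140]
  MvoX ACGCGT/1: at [1, 86, 104, 112, 132] ⇒ [2, 87, 105, 113, 133]
  QalII CTTT/4: at [31, 41, 46, 61, 154] ⇒ [35, 45, 50, 65, 158]

Pooled cuts: [2, 12, 23, 35, 45, 50, 65, 72, 87, 92, 105, 113, 119, 125, 133, 140, 158]

Fragments:
  [0,2): 2 bp
  [2,12): 10 bp
  [12,23): 11 bp
  [23,35): 12 bp
  [35,45): 10 bp
  [45,50): 5 bp
  [50,65): 15 bp
  [65,72): 7 bp
  [72,87): 15 bp
  [87,92): 5 bp
  [92,105): 13 bp
  [105,113): 8 bp
  [113,119): 6 bp
  [119,125): 6 bp
  [125,133): 8 bp
  [133,140): 7 bp
  [140,158): 18 bp
  [158,159): 1 bp

[1,2,5,5,6,6,7,7,8,8,10,10,11,12,13,15,15,18]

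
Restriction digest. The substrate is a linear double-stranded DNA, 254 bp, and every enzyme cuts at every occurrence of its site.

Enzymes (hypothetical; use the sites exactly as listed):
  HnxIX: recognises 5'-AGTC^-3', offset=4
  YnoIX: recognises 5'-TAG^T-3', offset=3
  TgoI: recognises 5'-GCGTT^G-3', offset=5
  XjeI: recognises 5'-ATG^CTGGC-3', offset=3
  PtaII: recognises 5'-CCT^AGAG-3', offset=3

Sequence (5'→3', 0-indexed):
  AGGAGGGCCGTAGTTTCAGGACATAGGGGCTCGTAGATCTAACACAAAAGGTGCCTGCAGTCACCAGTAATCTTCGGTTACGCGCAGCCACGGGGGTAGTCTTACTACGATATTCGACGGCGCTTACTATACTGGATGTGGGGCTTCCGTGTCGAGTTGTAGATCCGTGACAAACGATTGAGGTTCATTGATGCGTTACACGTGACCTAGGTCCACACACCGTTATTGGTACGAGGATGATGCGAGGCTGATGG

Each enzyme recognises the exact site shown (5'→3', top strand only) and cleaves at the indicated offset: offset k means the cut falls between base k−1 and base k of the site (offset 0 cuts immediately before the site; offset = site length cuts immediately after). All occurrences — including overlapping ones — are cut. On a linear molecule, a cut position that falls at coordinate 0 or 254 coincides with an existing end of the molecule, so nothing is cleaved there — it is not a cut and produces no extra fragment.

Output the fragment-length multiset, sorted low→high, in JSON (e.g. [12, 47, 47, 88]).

Site scan:
  HnxIX (AGTC, off=4): starts [58, 97] → cuts [62, 101]
  YnoIX (TAGT, off=3): starts [10, 96] → cuts [13, 99]
  TgoI (GCGTTG, off=5): no sites
  XjeI (ATGCTGGC, off=3): no sites
  PtaII (CCTAGAG, off=3): no sites

All cut coordinates (distinct, sorted): [13, 62, 99, 101]

Fragment lengths:
  [0,13): 13 bp
  [13,62): 49 bp
  [62,99): 37 bp
  [99,101): 2 bp
  [101,254): 153 bp

[2,13,37,49,153]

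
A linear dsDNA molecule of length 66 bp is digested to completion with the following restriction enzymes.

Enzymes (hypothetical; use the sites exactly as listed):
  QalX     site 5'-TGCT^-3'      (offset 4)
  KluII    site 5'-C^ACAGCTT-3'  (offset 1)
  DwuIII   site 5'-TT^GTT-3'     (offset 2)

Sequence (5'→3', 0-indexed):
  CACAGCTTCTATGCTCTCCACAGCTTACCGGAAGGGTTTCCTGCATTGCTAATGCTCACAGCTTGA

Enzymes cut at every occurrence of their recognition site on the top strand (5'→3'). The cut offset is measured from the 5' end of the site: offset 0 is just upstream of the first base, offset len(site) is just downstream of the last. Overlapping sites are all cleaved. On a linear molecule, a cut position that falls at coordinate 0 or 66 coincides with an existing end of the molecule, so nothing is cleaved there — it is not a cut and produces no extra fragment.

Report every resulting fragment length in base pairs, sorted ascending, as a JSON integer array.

Scan for sites:
  QalX (TGCT, off=4): starts [11, 46, 52] → cuts [15, 50, 56]
  KluII (CACAGCTT, off=1): starts [0, 18, 56] → cuts [1, 19, 57]
  DwuIII (TTGTT, off=2): no sites

All cut coordinates (distinct, sorted): [1, 15, 19, 50, 56, 57]

Fragment lengths:
  [0,1): 1 bp
  [1,15): 14 bp
  [15,19): 4 bp
  [19,50): 31 bp
  [50,56): 6 bp
  [56,57): 1 bp
  [57,66): 9 bp

[1,1,4,6,9,14,31]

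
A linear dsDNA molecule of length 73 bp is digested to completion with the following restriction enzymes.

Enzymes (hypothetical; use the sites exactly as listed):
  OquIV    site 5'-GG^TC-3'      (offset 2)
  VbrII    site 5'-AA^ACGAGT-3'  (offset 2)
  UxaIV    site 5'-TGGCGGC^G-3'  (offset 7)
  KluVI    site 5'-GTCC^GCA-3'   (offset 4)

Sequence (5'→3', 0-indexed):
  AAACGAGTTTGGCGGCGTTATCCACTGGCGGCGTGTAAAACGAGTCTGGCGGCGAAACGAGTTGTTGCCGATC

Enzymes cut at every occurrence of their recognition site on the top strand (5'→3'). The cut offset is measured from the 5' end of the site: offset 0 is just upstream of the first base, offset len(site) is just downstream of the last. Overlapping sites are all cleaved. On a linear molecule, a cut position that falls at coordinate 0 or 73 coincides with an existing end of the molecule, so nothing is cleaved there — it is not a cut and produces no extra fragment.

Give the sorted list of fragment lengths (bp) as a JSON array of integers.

Site scan:
  OquIV (GGTC, off=2): no sites
  VbrII AAACGAGT/2: at [0, 37, 54] ⇒ [2, 39, 56]
  UxaIV TGGCGGCG/7: at [9, 25, 46] ⇒ [16, 32, 53]
  KluVI (GTCCGCA, off=4): no sites

Pooled cuts: [2, 16, 32, 39, 53, 56]

Fragments:
  [0,2): 2 bp
  [2,16): 14 bp
  [16,32): 16 bp
  [32,39): 7 bp
  [39,53): 14 bp
  [53,56): 3 bp
  [56,73): 17 bp

[2,3,7,14,14,16,17]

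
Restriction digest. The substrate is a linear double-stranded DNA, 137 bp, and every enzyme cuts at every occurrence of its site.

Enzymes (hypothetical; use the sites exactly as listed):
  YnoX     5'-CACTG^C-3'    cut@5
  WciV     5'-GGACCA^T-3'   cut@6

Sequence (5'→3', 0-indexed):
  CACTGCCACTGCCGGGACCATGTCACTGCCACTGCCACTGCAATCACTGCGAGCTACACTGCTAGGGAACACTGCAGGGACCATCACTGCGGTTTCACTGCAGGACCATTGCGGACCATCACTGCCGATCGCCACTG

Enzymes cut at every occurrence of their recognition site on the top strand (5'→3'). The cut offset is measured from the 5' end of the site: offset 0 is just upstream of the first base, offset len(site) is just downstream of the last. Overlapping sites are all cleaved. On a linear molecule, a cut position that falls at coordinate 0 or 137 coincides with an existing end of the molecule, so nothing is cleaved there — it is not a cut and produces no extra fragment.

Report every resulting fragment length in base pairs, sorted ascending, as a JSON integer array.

[5,6,6,6,6,6,8,8,9,9,9,10,11,12,13,13]

Per-enzyme occurrences:
  YnoX CACTGC/5: at [0, 6, 23, 29, 35, 44, 56, 69, 84, 95, 119] ⇒ [5, 11, 28, 34, 40, 49, 61, 74, 89, 100, 124]
  WciV GGACCAT/6: at [14, 77, 102, 112] ⇒ [20, 83, 108, 118]

Pooled cuts: [5, 11, 20, 28, 34, 40, 49, 61, 74, 83, 89, 100, 108, 118, 124]

Fragment lengths:
  [0,5): 5 bp
  [5,11): 6 bp
  [11,20): 9 bp
  [20,28): 8 bp
  [28,34): 6 bp
  [34,40): 6 bp
  [40,49): 9 bp
  [49,61): 12 bp
  [61,74): 13 bp
  [74,83): 9 bp
  [83,89): 6 bp
  [89,100): 11 bp
  [100,108): 8 bp
  [108,118): 10 bp
  [118,124): 6 bp
  [124,137): 13 bp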